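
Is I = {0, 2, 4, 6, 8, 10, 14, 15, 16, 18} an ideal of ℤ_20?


Check ideal conditions for I = {0, 2, 4, 6, 8, 10, 14, 15, 16, 18} in ℤ_20:
(1) I is an additive subgroup? No
(2) For r ∈ ℤ_20 and a ∈ I: r·a ∈ I? No  [counterexample: r=2, a=6, r·a mod 20 = 12 ∉ I]

No, I is not an ideal of ℤ_20


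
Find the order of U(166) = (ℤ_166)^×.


U(n) is the group of units mod n; |U(n)| = φ(n)
|U(166)| = φ(166) = 82

|U(166) = (ℤ_166)^×| = 82


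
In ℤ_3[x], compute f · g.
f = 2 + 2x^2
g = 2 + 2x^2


Expand and collect like terms; reduce coefficients mod 3:
x^0: 2·2 = 4 ≡ 1 (mod 3)
x^1: 2·0 + 0·2 = 0 ≡ 0 (mod 3)
x^2: 2·2 + 0·0 + 2·2 = 8 ≡ 2 (mod 3)
x^3: 0·2 + 2·0 = 0 ≡ 0 (mod 3)
x^4: 2·2 = 4 ≡ 1 (mod 3)
Result: 1 + 2x^2 + x^4

f · g = 1 + 2x^2 + x^4


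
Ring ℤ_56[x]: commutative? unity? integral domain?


ℤ_56 has zero divisors (2·28 ≡ 0), and these lift to constant zero divisors in ℤ_56[x]; so not an integral domain
Commutative: Yes
Integral domain: No
Has unity: Yes

ℤ_56[x]: Commutative=Yes, Unity=Yes


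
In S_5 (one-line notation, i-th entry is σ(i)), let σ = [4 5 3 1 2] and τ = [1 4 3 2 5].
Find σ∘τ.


σ∘τ: apply τ first, then σ
1 →τ 1 →σ 4
2 →τ 4 →σ 1
3 →τ 3 →σ 3
4 →τ 2 →σ 5
5 →τ 5 →σ 2

σ∘τ = [4 1 3 5 2]


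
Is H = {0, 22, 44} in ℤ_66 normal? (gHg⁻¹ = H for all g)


H = {0, 22, 44} in ℤ_66
ℤ_66 is abelian; every subgroup of an abelian group is normal

Yes, normal subgroup


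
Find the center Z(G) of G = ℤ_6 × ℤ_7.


Z(G) = {g ∈ G | gx = xg for all x ∈ G}
Direct product of abelian groups is abelian, so Z(G) = G

Z(ℤ_6 × ℤ_7) = ℤ_6 × ℤ_7


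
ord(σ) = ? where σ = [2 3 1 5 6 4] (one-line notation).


Cycle decomposition: (1 2 3) (4 5 6)
Cycle lengths: 3, 3
Order = lcm(3, 3) = 3

ord(σ) = 3


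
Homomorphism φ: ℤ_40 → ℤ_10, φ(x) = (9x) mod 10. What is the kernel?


Kernel = preimage of identity
ker(φ) = {x ∈ ℤ_40 : 9x ≡ 0 (mod 10)}. Since 10 | 40, φ is well-defined. The kernel is the cyclic subgroup ⟨10⟩ of ℤ_40 (order 4), i.e. {0, 10, 20, 30}

ker(φ) = {0, 10, 20, 30}


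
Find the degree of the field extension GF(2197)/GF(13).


GF(2197) = GF(13^3), so the extension degree is 3

[GF(2197)/GF(13)] = 3


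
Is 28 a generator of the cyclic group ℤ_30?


g generates ℤ_n iff gcd(g, n) = 1
gcd(28, 30) = 2
Since gcd = 2 ≠ 1, ⟨28⟩ has order 15 < 30, so 28 is not a generator.

No, 28 does not generate ℤ_30


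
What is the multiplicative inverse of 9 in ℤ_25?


Use the extended Euclidean algorithm to write 1 = 9·s + 25·t; then s mod 25 is the inverse.
Euclidean algorithm:
  9 = 0·25 + 9
  25 = 2·9 + 7
  9 = 1·7 + 2
  7 = 3·2 + 1
  2 = 2·1 + 0
gcd(9,25) = 1
Back-substitution gives: 9·(-11) + 25·(4) = 1
So 9⁻¹ ≡ -11 ≡ 14 (mod 25)
Check: 9 × 14 = 126 ≡ 1 (mod 25) ✓

9⁻¹ ≡ 14 (mod 25)


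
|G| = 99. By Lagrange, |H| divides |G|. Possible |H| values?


Lagrange's theorem: |H| divides |G|
|G| = 99
Divisors of 99: 1, 3, 9, 11, 33, 99

Possible subgroup orders: {1, 3, 9, 11, 33, 99}


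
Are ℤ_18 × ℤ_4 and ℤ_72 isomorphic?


Comparing ℤ_18 × ℤ_4 and ℤ_72:
gcd(18,4) = 2 ≠ 1. Max element order in ℤ_18×ℤ_4 is lcm(18,4) = 36 < 72, so it has no element of order 72

No, ℤ_18 × ℤ_4 ≇ ℤ_72


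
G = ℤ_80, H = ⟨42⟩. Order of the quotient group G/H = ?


|⟨42⟩| = n / gcd(42, 80) = 80 / 2 = 40
H is normal (ℤ_80 is abelian).
|G/H| = |G| / |H| = 80 / 40 = 2

|G/H| = 2


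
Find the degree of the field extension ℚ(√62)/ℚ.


√62 has minimal polynomial x² - 62 (irreducible over ℚ since 62 is squarefree)

[ℚ(√62)/ℚ] = 2


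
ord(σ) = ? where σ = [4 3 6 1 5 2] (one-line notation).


Cycle decomposition: (1 4) (2 3 6)
Cycle lengths: 2, 3
Order = lcm(2, 3) = 6

ord(σ) = 6


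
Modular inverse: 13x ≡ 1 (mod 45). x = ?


Use the extended Euclidean algorithm to write 1 = 13·s + 45·t; then s mod 45 is the inverse.
Euclidean algorithm:
  13 = 0·45 + 13
  45 = 3·13 + 6
  13 = 2·6 + 1
  6 = 6·1 + 0
gcd(13,45) = 1
Back-substitution gives: 13·(7) + 45·(-2) = 1
So 13⁻¹ ≡ 7 ≡ 7 (mod 45)
Check: 13 × 7 = 91 ≡ 1 (mod 45) ✓

13⁻¹ ≡ 7 (mod 45)


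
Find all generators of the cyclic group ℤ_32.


g generates ℤ_n iff gcd(g,n) = 1
Prime factors of 32: 2
Generators are g ∈ {1,...,31} not divisible by any of these primes.
Generators: {1, 3, 5, 7, 9, 11, 13, 15, 17, 19, 21, 23, 25, 27, 29, 31}
Number of generators = φ(32) = 16

Generators of ℤ_32 = {1, 3, 5, 7, 9, 11, 13, 15, 17, 19, 21, 23, 25, 27, 29, 31}


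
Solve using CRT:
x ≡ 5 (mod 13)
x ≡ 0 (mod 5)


m₁ = 13, m₂ = 5, gcd = 1, so CRT applies. M = m₁·m₂ = 65
Let M₁ = M/m₁ = 5, M₂ = M/m₂ = 13
Find y₁ ≡ M₁⁻¹ (mod m₁): 5⁻¹ ≡ 8 (mod 13)
Find y₂ ≡ M₂⁻¹ (mod m₂): 13⁻¹ ≡ 2 (mod 5)
x = a₁·M₁·y₁ + a₂·M₂·y₂ = 5·5·8 + 0·13·2 = 200
Reduce mod 65: x ≡ 5
Check: 5 mod 13 = 5 ✓, 5 mod 5 = 0 ✓

x ≡ 5 (mod 65)


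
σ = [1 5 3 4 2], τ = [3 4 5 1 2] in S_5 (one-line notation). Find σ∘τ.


σ∘τ: apply τ first, then σ
1 →τ 3 →σ 3
2 →τ 4 →σ 4
3 →τ 5 →σ 2
4 →τ 1 →σ 1
5 →τ 2 →σ 5

σ∘τ = [3 4 2 1 5]


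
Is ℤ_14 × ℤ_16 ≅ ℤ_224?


Comparing ℤ_14 × ℤ_16 and ℤ_224:
gcd(14,16) = 2 ≠ 1. Max element order in ℤ_14×ℤ_16 is lcm(14,16) = 112 < 224, so it has no element of order 224

No, ℤ_14 × ℤ_16 ≇ ℤ_224


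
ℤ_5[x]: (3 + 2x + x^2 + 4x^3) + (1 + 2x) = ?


Add coefficients mod 5:
x^0: 3 + 1 = 4 (mod 5)
x^1: 2 + 2 = 4 (mod 5)
x^2: 1 + 0 = 1 (mod 5)
x^3: 4 + 0 = 4 (mod 5)
Result: 4 + 4x + x^2 + 4x^3

f + g = 4 + 4x + x^2 + 4x^3


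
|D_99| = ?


|D_n| = 2n (n rotations and n reflections)
|D_99| = 2×99 = 198

|D_99| = 198


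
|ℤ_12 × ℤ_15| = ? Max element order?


|ℤ_12 × ℤ_15| = 12 × 15 = 180
Max element order = lcm(12,15) = 60
Cyclic? No (gcd=3)

|ℤ_12×ℤ_15| = 180, max element order = 60


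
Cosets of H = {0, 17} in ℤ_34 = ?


H = {0, 17}, |H| = 2
Number of cosets = |G|/|H| = 34/2 = 17
0 + H = {0, 17}
1 + H = {1, 18}
2 + H = {2, 19}
3 + H = {3, 20}
4 + H = {4, 21}
5 + H = {5, 22}
6 + H = {6, 23}
7 + H = {7, 24}
8 + H = {8, 25}
9 + H = {9, 26}
10 + H = {10, 27}
11 + H = {11, 28}
12 + H = {12, 29}
13 + H = {13, 30}
14 + H = {14, 31}
15 + H = {15, 32}
16 + H = {16, 33}

Cosets: 0+H={0,17}; 1+H={1,18}; 2+H={2,19}; 3+H={3,20}; 4+H={4,21}; 5+H={5,22}; 6+H={6,23}; 7+H={7,24}; 8+H={8,25}; 9+H={9,26}; 10+H={10,27}; 11+H={11,28}; 12+H={12,29}; 13+H={13,30}; 14+H={14,31}; 15+H={15,32}; 16+H={16,33}


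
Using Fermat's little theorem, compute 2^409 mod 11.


Fermat's little theorem: if p is prime and gcd(a,p)=1, then a^(p-1) ≡ 1 (mod p)
p = 11 is prime, gcd(2,11) = 1
Reduce exponent: 409 mod 10 = 9
So 2^409 ≡ 2^9 (mod 11)
2^9 mod 11 = 6

2^409 ≡ 6 (mod 11)


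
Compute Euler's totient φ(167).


Factor n: 167 = 167
φ(n) = n · ∏(1 - 1/p) over distinct primes p | n
φ(167) = 167 · (1 - 1/167) = 166

φ(167) = 166


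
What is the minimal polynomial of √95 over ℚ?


√95 satisfies x² - 95 = 0, irreducible over ℚ since 95 is squarefree

Minimal polynomial: x² - 95


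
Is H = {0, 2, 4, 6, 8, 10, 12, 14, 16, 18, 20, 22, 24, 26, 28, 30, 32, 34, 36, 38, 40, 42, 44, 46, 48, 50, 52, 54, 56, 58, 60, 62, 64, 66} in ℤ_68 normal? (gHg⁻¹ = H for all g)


H = {0, 2, 4, 6, 8, 10, 12, 14, 16, 18, 20, 22, 24, 26, 28, 30, 32, 34, 36, 38, 40, 42, 44, 46, 48, 50, 52, 54, 56, 58, 60, 62, 64, 66} in ℤ_68
ℤ_68 is abelian; every subgroup of an abelian group is normal

Yes, normal subgroup


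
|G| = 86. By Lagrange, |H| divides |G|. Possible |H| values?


Lagrange's theorem: |H| divides |G|
|G| = 86
Divisors of 86: 1, 2, 43, 86

Possible subgroup orders: {1, 2, 43, 86}


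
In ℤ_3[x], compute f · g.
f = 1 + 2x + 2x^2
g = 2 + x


Expand and collect like terms; reduce coefficients mod 3:
x^0: 1·2 = 2 ≡ 2 (mod 3)
x^1: 1·1 + 2·2 = 5 ≡ 2 (mod 3)
x^2: 2·1 + 2·2 = 6 ≡ 0 (mod 3)
x^3: 2·1 = 2 ≡ 2 (mod 3)
Result: 2 + 2x + 2x^3

f · g = 2 + 2x + 2x^3


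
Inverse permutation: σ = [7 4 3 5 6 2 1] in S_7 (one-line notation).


To find σ⁻¹, swap domain and range:
σ(1) = 7 → σ⁻¹(7) = 1
σ(2) = 4 → σ⁻¹(4) = 2
σ(3) = 3 → σ⁻¹(3) = 3
σ(4) = 5 → σ⁻¹(5) = 4
σ(5) = 6 → σ⁻¹(6) = 5
σ(6) = 2 → σ⁻¹(2) = 6
σ(7) = 1 → σ⁻¹(1) = 7

σ⁻¹ = [7 6 3 2 4 5 1]


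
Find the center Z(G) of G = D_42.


Z(G) = {g ∈ G | gx = xg for all x ∈ G}
For even n, Z(D_n) = {e, r^(n/2)}: the 180° rotation r^21 commutes with every reflection and rotation

Z(D_42) = {e, r^21}


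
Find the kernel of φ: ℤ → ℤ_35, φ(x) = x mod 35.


Kernel = preimage of identity
ker(φ) = {x ∈ ℤ : x ≡ 0 (mod 35)} = 35ℤ = {0, ±35, ±70, ...}

ker(φ) = 35ℤ


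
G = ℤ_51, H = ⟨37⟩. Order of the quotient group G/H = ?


|⟨37⟩| = n / gcd(37, 51) = 51 / 1 = 51
H is normal (ℤ_51 is abelian).
|G/H| = |G| / |H| = 51 / 51 = 1

|G/H| = 1


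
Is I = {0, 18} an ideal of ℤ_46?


Check ideal conditions for I = {0, 18} in ℤ_46:
(1) I is an additive subgroup? No
(2) For r ∈ ℤ_46 and a ∈ I: r·a ∈ I? No  [counterexample: r=2, a=18, r·a mod 46 = 36 ∉ I]

No, I is not an ideal of ℤ_46


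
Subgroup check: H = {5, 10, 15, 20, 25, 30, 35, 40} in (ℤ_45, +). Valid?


Subgroup test for H = {5, 10, 15, 20, 25, 30, 35, 40} in (ℤ_45, +):
(1) 0 ∈ H? No
(2) Closure: for all a,b ∈ H, (a+b) mod 45 ∈ H? No  [counterexample: 5 + 40 = 0 ∉ H]
(3) Inverses: for all a ∈ H, -a mod 45 ∈ H? Yes

No, H is not a subgroup of ℤ_45


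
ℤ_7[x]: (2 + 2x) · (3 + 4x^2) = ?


Expand and collect like terms; reduce coefficients mod 7:
x^0: 2·3 = 6 ≡ 6 (mod 7)
x^1: 2·0 + 2·3 = 6 ≡ 6 (mod 7)
x^2: 2·4 + 2·0 = 8 ≡ 1 (mod 7)
x^3: 2·4 = 8 ≡ 1 (mod 7)
Result: 6 + 6x + x^2 + x^3

f · g = 6 + 6x + x^2 + x^3


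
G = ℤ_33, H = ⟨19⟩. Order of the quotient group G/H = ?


|⟨19⟩| = n / gcd(19, 33) = 33 / 1 = 33
H is normal (ℤ_33 is abelian).
|G/H| = |G| / |H| = 33 / 33 = 1

|G/H| = 1


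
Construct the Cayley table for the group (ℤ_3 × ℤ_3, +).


Elements: {(0,0), (0,1), (0,2), (1,0), (1,1), (1,2), (2,0), (2,1), (2,2)}
Operation: componentwise addition mod (3, 3)
Entry (a, b) = ((a₁+b₁) mod 3, (a₂+b₂) mod 3)

Cayley table:
      | (0,0) | (0,1) | (0,2) | (1,0) | (1,1) | (1,2) | (2,0) | (2,1) | (2,2)
(0,0) | (0,0) | (0,1) | (0,2) | (1,0) | (1,1) | (1,2) | (2,0) | (2,1) | (2,2)
(0,1) | (0,1) | (0,2) | (0,0) | (1,1) | (1,2) | (1,0) | (2,1) | (2,2) | (2,0)
(0,2) | (0,2) | (0,0) | (0,1) | (1,2) | (1,0) | (1,1) | (2,2) | (2,0) | (2,1)
(1,0) | (1,0) | (1,1) | (1,2) | (2,0) | (2,1) | (2,2) | (0,0) | (0,1) | (0,2)
(1,1) | (1,1) | (1,2) | (1,0) | (2,1) | (2,2) | (2,0) | (0,1) | (0,2) | (0,0)
(1,2) | (1,2) | (1,0) | (1,1) | (2,2) | (2,0) | (2,1) | (0,2) | (0,0) | (0,1)
(2,0) | (2,0) | (2,1) | (2,2) | (0,0) | (0,1) | (0,2) | (1,0) | (1,1) | (1,2)
(2,1) | (2,1) | (2,2) | (2,0) | (0,1) | (0,2) | (0,0) | (1,1) | (1,2) | (1,0)
(2,2) | (2,2) | (2,0) | (2,1) | (0,2) | (0,0) | (0,1) | (1,2) | (1,0) | (1,1)


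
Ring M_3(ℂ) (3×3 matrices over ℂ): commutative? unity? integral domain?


Matrix multiplication is non-commutative for n ≥ 2; the identity matrix I is the unity; singular matrices give zero divisors, so not an integral domain
Commutative: No
Integral domain: No
Has unity: Yes

M_3(ℂ) (3×3 matrices over ℂ): Commutative=No, Unity=Yes


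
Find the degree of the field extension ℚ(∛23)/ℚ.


∛23 has minimal polynomial x³ - 23 (irreducible over ℚ since 23 is not a perfect cube)

[ℚ(∛23)/ℚ] = 3


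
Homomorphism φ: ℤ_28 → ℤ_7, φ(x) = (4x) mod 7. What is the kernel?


Kernel = preimage of identity
ker(φ) = {x ∈ ℤ_28 : 4x ≡ 0 (mod 7)}. Since 7 | 28, φ is well-defined. The kernel is the cyclic subgroup ⟨7⟩ of ℤ_28 (order 4), i.e. {0, 7, 14, 21}

ker(φ) = {0, 7, 14, 21}


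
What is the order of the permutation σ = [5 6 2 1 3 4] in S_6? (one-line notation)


Cycle decomposition: (1 5 3 2 6 4)
Cycle lengths: 6
Order = lcm(6) = 6

ord(σ) = 6


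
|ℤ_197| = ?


ℤ_n has n elements.

|ℤ_197| = 197


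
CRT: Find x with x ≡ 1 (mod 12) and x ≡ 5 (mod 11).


m₁ = 12, m₂ = 11, gcd = 1, so CRT applies. M = m₁·m₂ = 132
Let M₁ = M/m₁ = 11, M₂ = M/m₂ = 12
Find y₁ ≡ M₁⁻¹ (mod m₁): 11⁻¹ ≡ 11 (mod 12)
Find y₂ ≡ M₂⁻¹ (mod m₂): 12⁻¹ ≡ 1 (mod 11)
x = a₁·M₁·y₁ + a₂·M₂·y₂ = 1·11·11 + 5·12·1 = 181
Reduce mod 132: x ≡ 49
Check: 49 mod 12 = 1 ✓, 49 mod 11 = 5 ✓

x ≡ 49 (mod 132)


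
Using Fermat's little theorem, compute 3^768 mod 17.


Fermat's little theorem: if p is prime and gcd(a,p)=1, then a^(p-1) ≡ 1 (mod p)
p = 17 is prime, gcd(3,17) = 1
Reduce exponent: 768 mod 16 = 0
So 3^768 ≡ 3^0 (mod 17)
3^0 = 1

3^768 ≡ 1 (mod 17)


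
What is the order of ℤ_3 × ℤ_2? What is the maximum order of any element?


|ℤ_3 × ℤ_2| = 3 × 2 = 6
Max element order = lcm(3,2) = 6
Cyclic? Yes (gcd=1)

|ℤ_3×ℤ_2| = 6, max element order = 6


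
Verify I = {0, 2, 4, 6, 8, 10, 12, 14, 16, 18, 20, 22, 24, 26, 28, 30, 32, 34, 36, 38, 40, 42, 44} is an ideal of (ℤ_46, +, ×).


Check ideal conditions for I = {0, 2, 4, 6, 8, 10, 12, 14, 16, 18, 20, 22, 24, 26, 28, 30, 32, 34, 36, 38, 40, 42, 44} in ℤ_46:
(1) I is an additive subgroup? Yes
(2) For r ∈ ℤ_46 and a ∈ I: r·a ∈ I? Yes

Yes, I is an ideal of ℤ_46


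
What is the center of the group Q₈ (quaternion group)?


Z(G) = {g ∈ G | gx = xg for all x ∈ G}
In Q₈ = {±1, ±i, ±j, ±k}, only ±1 commute with every element

Z(Q₈ (quaternion group)) = {1, -1}


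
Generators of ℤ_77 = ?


g generates ℤ_n iff gcd(g,n) = 1
Prime factors of 77: 7, 11
Generators are g ∈ {1,...,76} not divisible by any of these primes.
Generators: {1, 2, 3, 4, 5, 6, 8, 9, 10, 12, 13, 15, 16, 17, 18, 19, 20, 23, 24, 25, 26, 27, 29, 30, 31, 32, 34, 36, 37, 38, 39, 40, 41, 43, 45, 46, 47, 48, 50, 51, 52, 53, 54, 57, 58, 59, 60, 61, 62, 64, 65, 67, 68, 69, 71, 72, 73, 74, 75, 76}
Number of generators = φ(77) = 60

Generators of ℤ_77 = {1, 2, 3, 4, 5, 6, 8, 9, 10, 12, 13, 15, 16, 17, 18, 19, 20, 23, 24, 25, 26, 27, 29, 30, 31, 32, 34, 36, 37, 38, 39, 40, 41, 43, 45, 46, 47, 48, 50, 51, 52, 53, 54, 57, 58, 59, 60, 61, 62, 64, 65, 67, 68, 69, 71, 72, 73, 74, 75, 76}


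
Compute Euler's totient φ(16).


φ(n) = count of k ∈ {1,...,n} with gcd(k,n)=1
Coprimes to 16: {1, 3, 5, 7, 9, 11, 13, 15}
Count: 8

φ(16) = 8


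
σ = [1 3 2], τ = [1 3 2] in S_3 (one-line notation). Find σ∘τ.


σ∘τ: apply τ first, then σ
1 →τ 1 →σ 1
2 →τ 3 →σ 2
3 →τ 2 →σ 3

σ∘τ = [1 2 3]


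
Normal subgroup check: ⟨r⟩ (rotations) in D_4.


H = ⟨r⟩ (rotations) in D_4
The rotation subgroup ⟨r⟩ has index 2 in D_4, so it is normal

Yes, normal subgroup


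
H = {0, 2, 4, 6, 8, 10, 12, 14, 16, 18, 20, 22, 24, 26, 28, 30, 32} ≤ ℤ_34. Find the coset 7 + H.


7 + H = {7 + h (mod 34) : h ∈ H}
7+0=7, 7+2=9, 7+4=11, 7+6=13, 7+8=15, 7+10=17, 7+12=19, 7+14=21, 7+16=23, 7+18=25, 7+20=27, 7+22=29, 7+24=31, 7+26=33, 7+28=1, 7+30=3, 7+32=5
7 + H = {1, 3, 5, 7, 9, 11, 13, 15, 17, 19, 21, 23, 25, 27, 29, 31, 33} = 1 + H

7 + H = {1, 3, 5, 7, 9, 11, 13, 15, 17, 19, 21, 23, 25, 27, 29, 31, 33}


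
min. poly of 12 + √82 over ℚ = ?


Let α = 12 + √82. Then α - 12 = √82, so (α - 12)² = 82, giving α² - 24α + 62 = 0. Degree 2 and α ∉ ℚ, so this is the minimal polynomial.

Minimal polynomial: x² - 24x + 62


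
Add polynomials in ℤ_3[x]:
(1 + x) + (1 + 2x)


Add coefficients mod 3:
x^0: 1 + 1 = 2 (mod 3)
x^1: 1 + 2 = 0 (mod 3)
Result: 2

f + g = 2


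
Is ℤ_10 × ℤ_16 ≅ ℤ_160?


Comparing ℤ_10 × ℤ_16 and ℤ_160:
gcd(10,16) = 2 ≠ 1. Max element order in ℤ_10×ℤ_16 is lcm(10,16) = 80 < 160, so it has no element of order 160

No, ℤ_10 × ℤ_16 ≇ ℤ_160


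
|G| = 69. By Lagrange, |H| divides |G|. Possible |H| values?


Lagrange's theorem: |H| divides |G|
|G| = 69
Divisors of 69: 1, 3, 23, 69

Possible subgroup orders: {1, 3, 23, 69}


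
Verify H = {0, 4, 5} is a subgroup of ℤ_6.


Subgroup test for H = {0, 4, 5} in (ℤ_6, +):
(1) 0 ∈ H? Yes
(2) Closure: for all a,b ∈ H, (a+b) mod 6 ∈ H? No  [counterexample: 4 + 4 = 2 ∉ H]
(3) Inverses: for all a ∈ H, -a mod 6 ∈ H? No

No, H is not a subgroup of ℤ_6


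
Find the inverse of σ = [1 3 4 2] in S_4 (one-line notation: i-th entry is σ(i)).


To find σ⁻¹, swap domain and range:
σ(1) = 1 → σ⁻¹(1) = 1
σ(2) = 3 → σ⁻¹(3) = 2
σ(3) = 4 → σ⁻¹(4) = 3
σ(4) = 2 → σ⁻¹(2) = 4

σ⁻¹ = [1 4 2 3]


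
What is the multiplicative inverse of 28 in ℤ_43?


Use the extended Euclidean algorithm to write 1 = 28·s + 43·t; then s mod 43 is the inverse.
Euclidean algorithm:
  28 = 0·43 + 28
  43 = 1·28 + 15
  28 = 1·15 + 13
  15 = 1·13 + 2
  13 = 6·2 + 1
  2 = 2·1 + 0
gcd(28,43) = 1
Back-substitution gives: 28·(20) + 43·(-13) = 1
So 28⁻¹ ≡ 20 ≡ 20 (mod 43)
Check: 28 × 20 = 560 ≡ 1 (mod 43) ✓

28⁻¹ ≡ 20 (mod 43)


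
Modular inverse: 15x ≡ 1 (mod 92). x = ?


Use the extended Euclidean algorithm to write 1 = 15·s + 92·t; then s mod 92 is the inverse.
Euclidean algorithm:
  15 = 0·92 + 15
  92 = 6·15 + 2
  15 = 7·2 + 1
  2 = 2·1 + 0
gcd(15,92) = 1
Back-substitution gives: 15·(43) + 92·(-7) = 1
So 15⁻¹ ≡ 43 ≡ 43 (mod 92)
Check: 15 × 43 = 645 ≡ 1 (mod 92) ✓

15⁻¹ ≡ 43 (mod 92)


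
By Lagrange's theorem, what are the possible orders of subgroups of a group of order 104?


Lagrange's theorem: |H| divides |G|
|G| = 104
Divisors of 104: 1, 2, 4, 8, 13, 26, 52, 104

Possible subgroup orders: {1, 2, 4, 8, 13, 26, 52, 104}


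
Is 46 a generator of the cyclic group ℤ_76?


g generates ℤ_n iff gcd(g, n) = 1
gcd(46, 76) = 2
Since gcd = 2 ≠ 1, ⟨46⟩ has order 38 < 76, so 46 is not a generator.

No, 46 does not generate ℤ_76


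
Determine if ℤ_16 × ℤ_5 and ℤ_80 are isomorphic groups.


Comparing ℤ_16 × ℤ_5 and ℤ_80:
gcd(16,5) = 1, so ℤ_16 × ℤ_5 ≅ ℤ_80 (CRT)

Yes, ℤ_16 × ℤ_5 ≅ ℤ_80


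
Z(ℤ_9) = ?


Z(G) = {g ∈ G | gx = xg for all x ∈ G}
ℤ_9 is abelian, so Z(G) = G

Z(ℤ_9) = ℤ_9


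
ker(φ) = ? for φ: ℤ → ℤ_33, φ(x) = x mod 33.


Kernel = preimage of identity
ker(φ) = {x ∈ ℤ : x ≡ 0 (mod 33)} = 33ℤ = {0, ±33, ±66, ...}

ker(φ) = 33ℤ


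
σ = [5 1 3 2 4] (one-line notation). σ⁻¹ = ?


To find σ⁻¹, swap domain and range:
σ(1) = 5 → σ⁻¹(5) = 1
σ(2) = 1 → σ⁻¹(1) = 2
σ(3) = 3 → σ⁻¹(3) = 3
σ(4) = 2 → σ⁻¹(2) = 4
σ(5) = 4 → σ⁻¹(4) = 5

σ⁻¹ = [2 4 3 5 1]


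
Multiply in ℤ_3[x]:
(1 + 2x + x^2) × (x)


Expand and collect like terms; reduce coefficients mod 3:
x^0: 1·0 = 0 ≡ 0 (mod 3)
x^1: 1·1 + 2·0 = 1 ≡ 1 (mod 3)
x^2: 2·1 + 1·0 = 2 ≡ 2 (mod 3)
x^3: 1·1 = 1 ≡ 1 (mod 3)
Result: x + 2x^2 + x^3

f · g = x + 2x^2 + x^3


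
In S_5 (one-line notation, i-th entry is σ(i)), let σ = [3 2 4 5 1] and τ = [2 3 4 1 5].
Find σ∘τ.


σ∘τ: apply τ first, then σ
1 →τ 2 →σ 2
2 →τ 3 →σ 4
3 →τ 4 →σ 5
4 →τ 1 →σ 3
5 →τ 5 →σ 1

σ∘τ = [2 4 5 3 1]


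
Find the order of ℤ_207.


ℤ_n has n elements.

|ℤ_207| = 207


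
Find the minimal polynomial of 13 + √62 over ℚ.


Let α = 13 + √62. Then α - 13 = √62, so (α - 13)² = 62, giving α² - 26α + 107 = 0. Degree 2 and α ∉ ℚ, so this is the minimal polynomial.

Minimal polynomial: x² - 26x + 107


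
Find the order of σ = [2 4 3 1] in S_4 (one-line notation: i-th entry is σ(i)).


Cycle decomposition: (1 2 4)
Cycle lengths: 3
Order = lcm(3) = 3

ord(σ) = 3


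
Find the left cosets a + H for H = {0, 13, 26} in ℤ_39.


H = {0, 13, 26}, |H| = 3
Number of cosets = |G|/|H| = 39/3 = 13
0 + H = {0, 13, 26}
1 + H = {1, 14, 27}
2 + H = {2, 15, 28}
3 + H = {3, 16, 29}
4 + H = {4, 17, 30}
5 + H = {5, 18, 31}
6 + H = {6, 19, 32}
7 + H = {7, 20, 33}
8 + H = {8, 21, 34}
9 + H = {9, 22, 35}
10 + H = {10, 23, 36}
11 + H = {11, 24, 37}
12 + H = {12, 25, 38}

Cosets: 0+H={0,13,26}; 1+H={1,14,27}; 2+H={2,15,28}; 3+H={3,16,29}; 4+H={4,17,30}; 5+H={5,18,31}; 6+H={6,19,32}; 7+H={7,20,33}; 8+H={8,21,34}; 9+H={9,22,35}; 10+H={10,23,36}; 11+H={11,24,37}; 12+H={12,25,38}


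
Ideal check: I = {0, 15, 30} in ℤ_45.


Check ideal conditions for I = {0, 15, 30} in ℤ_45:
(1) I is an additive subgroup? Yes
(2) For r ∈ ℤ_45 and a ∈ I: r·a ∈ I? Yes

Yes, I is an ideal of ℤ_45


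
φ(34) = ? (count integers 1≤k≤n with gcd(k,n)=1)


Factor n: 34 = 2 × 17
φ(n) = n · ∏(1 - 1/p) over distinct primes p | n
φ(34) = 34 · (1 - 1/2) · (1 - 1/17) = 16

φ(34) = 16


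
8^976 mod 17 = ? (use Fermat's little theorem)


Fermat's little theorem: if p is prime and gcd(a,p)=1, then a^(p-1) ≡ 1 (mod p)
p = 17 is prime, gcd(8,17) = 1
Reduce exponent: 976 mod 16 = 0
So 8^976 ≡ 8^0 (mod 17)
8^0 = 1

8^976 ≡ 1 (mod 17)


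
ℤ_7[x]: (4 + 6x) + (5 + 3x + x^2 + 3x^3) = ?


Add coefficients mod 7:
x^0: 4 + 5 = 2 (mod 7)
x^1: 6 + 3 = 2 (mod 7)
x^2: 0 + 1 = 1 (mod 7)
x^3: 0 + 3 = 3 (mod 7)
Result: 2 + 2x + x^2 + 3x^3

f + g = 2 + 2x + x^2 + 3x^3


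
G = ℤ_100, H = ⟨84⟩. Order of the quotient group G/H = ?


|⟨84⟩| = n / gcd(84, 100) = 100 / 4 = 25
H is normal (ℤ_100 is abelian).
|G/H| = |G| / |H| = 100 / 25 = 4

|G/H| = 4


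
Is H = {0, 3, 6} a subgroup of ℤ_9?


Subgroup test for H = {0, 3, 6} in (ℤ_9, +):
(1) 0 ∈ H? Yes
(2) Closure: for all a,b ∈ H, (a+b) mod 9 ∈ H? Yes
(3) Inverses: for all a ∈ H, -a mod 9 ∈ H? Yes

Yes, H is a subgroup of ℤ_9


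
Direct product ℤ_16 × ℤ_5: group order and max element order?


|ℤ_16 × ℤ_5| = 16 × 5 = 80
Max element order = lcm(16,5) = 80
Cyclic? Yes (gcd=1)

|ℤ_16×ℤ_5| = 80, max element order = 80


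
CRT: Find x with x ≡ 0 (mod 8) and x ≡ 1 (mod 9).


m₁ = 8, m₂ = 9, gcd = 1, so CRT applies. M = m₁·m₂ = 72
Let M₁ = M/m₁ = 9, M₂ = M/m₂ = 8
Find y₁ ≡ M₁⁻¹ (mod m₁): 9⁻¹ ≡ 1 (mod 8)
Find y₂ ≡ M₂⁻¹ (mod m₂): 8⁻¹ ≡ 8 (mod 9)
x = a₁·M₁·y₁ + a₂·M₂·y₂ = 0·9·1 + 1·8·8 = 64
Reduce mod 72: x ≡ 64
Check: 64 mod 8 = 0 ✓, 64 mod 9 = 1 ✓

x ≡ 64 (mod 72)


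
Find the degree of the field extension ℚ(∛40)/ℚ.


∛40 has minimal polynomial x³ - 40 (irreducible over ℚ since 40 is not a perfect cube)

[ℚ(∛40)/ℚ] = 3


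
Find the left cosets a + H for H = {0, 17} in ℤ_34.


H = {0, 17}, |H| = 2
Number of cosets = |G|/|H| = 34/2 = 17
0 + H = {0, 17}
1 + H = {1, 18}
2 + H = {2, 19}
3 + H = {3, 20}
4 + H = {4, 21}
5 + H = {5, 22}
6 + H = {6, 23}
7 + H = {7, 24}
8 + H = {8, 25}
9 + H = {9, 26}
10 + H = {10, 27}
11 + H = {11, 28}
12 + H = {12, 29}
13 + H = {13, 30}
14 + H = {14, 31}
15 + H = {15, 32}
16 + H = {16, 33}

Cosets: 0+H={0,17}; 1+H={1,18}; 2+H={2,19}; 3+H={3,20}; 4+H={4,21}; 5+H={5,22}; 6+H={6,23}; 7+H={7,24}; 8+H={8,25}; 9+H={9,26}; 10+H={10,27}; 11+H={11,28}; 12+H={12,29}; 13+H={13,30}; 14+H={14,31}; 15+H={15,32}; 16+H={16,33}


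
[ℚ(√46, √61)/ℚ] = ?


[ℚ(√46,√61):ℚ] = [ℚ(√46,√61):ℚ(√46)]·[ℚ(√46):ℚ] = 2·2 = 4

[ℚ(√46, √61)/ℚ] = 4


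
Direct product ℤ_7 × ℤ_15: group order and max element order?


|ℤ_7 × ℤ_15| = 7 × 15 = 105
Max element order = lcm(7,15) = 105
Cyclic? Yes (gcd=1)

|ℤ_7×ℤ_15| = 105, max element order = 105


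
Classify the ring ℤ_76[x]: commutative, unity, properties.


ℤ_76 has zero divisors (2·38 ≡ 0), and these lift to constant zero divisors in ℤ_76[x]; so not an integral domain
Commutative: Yes
Integral domain: No
Has unity: Yes

ℤ_76[x]: Commutative=Yes, Unity=Yes


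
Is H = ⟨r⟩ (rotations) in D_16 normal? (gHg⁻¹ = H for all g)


H = ⟨r⟩ (rotations) in D_16
The rotation subgroup ⟨r⟩ has index 2 in D_16, so it is normal

Yes, normal subgroup


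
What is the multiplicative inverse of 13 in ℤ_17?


Use the extended Euclidean algorithm to write 1 = 13·s + 17·t; then s mod 17 is the inverse.
Euclidean algorithm:
  13 = 0·17 + 13
  17 = 1·13 + 4
  13 = 3·4 + 1
  4 = 4·1 + 0
gcd(13,17) = 1
Back-substitution gives: 13·(4) + 17·(-3) = 1
So 13⁻¹ ≡ 4 ≡ 4 (mod 17)
Check: 13 × 4 = 52 ≡ 1 (mod 17) ✓

13⁻¹ ≡ 4 (mod 17)


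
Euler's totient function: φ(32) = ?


Factor n: 32 = 2^5
φ(n) = n · ∏(1 - 1/p) over distinct primes p | n
φ(32) = 32 · (1 - 1/2) = 16

φ(32) = 16


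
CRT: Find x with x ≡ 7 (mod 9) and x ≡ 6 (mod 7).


m₁ = 9, m₂ = 7, gcd = 1, so CRT applies. M = m₁·m₂ = 63
Let M₁ = M/m₁ = 7, M₂ = M/m₂ = 9
Find y₁ ≡ M₁⁻¹ (mod m₁): 7⁻¹ ≡ 4 (mod 9)
Find y₂ ≡ M₂⁻¹ (mod m₂): 9⁻¹ ≡ 4 (mod 7)
x = a₁·M₁·y₁ + a₂·M₂·y₂ = 7·7·4 + 6·9·4 = 412
Reduce mod 63: x ≡ 34
Check: 34 mod 9 = 7 ✓, 34 mod 7 = 6 ✓

x ≡ 34 (mod 63)


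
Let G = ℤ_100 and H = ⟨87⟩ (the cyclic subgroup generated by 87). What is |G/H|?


|⟨87⟩| = n / gcd(87, 100) = 100 / 1 = 100
H is normal (ℤ_100 is abelian).
|G/H| = |G| / |H| = 100 / 100 = 1

|G/H| = 1


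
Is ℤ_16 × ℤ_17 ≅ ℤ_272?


Comparing ℤ_16 × ℤ_17 and ℤ_272:
gcd(16,17) = 1, so ℤ_16 × ℤ_17 ≅ ℤ_272 (CRT)

Yes, ℤ_16 × ℤ_17 ≅ ℤ_272


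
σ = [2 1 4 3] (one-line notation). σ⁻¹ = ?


To find σ⁻¹, swap domain and range:
σ(1) = 2 → σ⁻¹(2) = 1
σ(2) = 1 → σ⁻¹(1) = 2
σ(3) = 4 → σ⁻¹(4) = 3
σ(4) = 3 → σ⁻¹(3) = 4

σ⁻¹ = [2 1 4 3]


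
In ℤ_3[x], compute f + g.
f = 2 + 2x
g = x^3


Add coefficients mod 3:
x^0: 2 + 0 = 2 (mod 3)
x^1: 2 + 0 = 2 (mod 3)
x^2: 0 + 0 = 0 (mod 3)
x^3: 0 + 1 = 1 (mod 3)
Result: 2 + 2x + x^3

f + g = 2 + 2x + x^3


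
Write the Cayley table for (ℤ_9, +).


Elements: {0, 1, 2, 3, 4, 5, 6, 7, 8}
Operation: addition mod 9
Entry (a, b) = (a + b) mod 9

Cayley table:
  | 0 | 1 | 2 | 3 | 4 | 5 | 6 | 7 | 8
0 | 0 | 1 | 2 | 3 | 4 | 5 | 6 | 7 | 8
1 | 1 | 2 | 3 | 4 | 5 | 6 | 7 | 8 | 0
2 | 2 | 3 | 4 | 5 | 6 | 7 | 8 | 0 | 1
3 | 3 | 4 | 5 | 6 | 7 | 8 | 0 | 1 | 2
4 | 4 | 5 | 6 | 7 | 8 | 0 | 1 | 2 | 3
5 | 5 | 6 | 7 | 8 | 0 | 1 | 2 | 3 | 4
6 | 6 | 7 | 8 | 0 | 1 | 2 | 3 | 4 | 5
7 | 7 | 8 | 0 | 1 | 2 | 3 | 4 | 5 | 6
8 | 8 | 0 | 1 | 2 | 3 | 4 | 5 | 6 | 7


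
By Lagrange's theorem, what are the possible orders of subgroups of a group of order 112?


Lagrange's theorem: |H| divides |G|
|G| = 112
Divisors of 112: 1, 2, 4, 7, 8, 14, 16, 28, 56, 112

Possible subgroup orders: {1, 2, 4, 7, 8, 14, 16, 28, 56, 112}


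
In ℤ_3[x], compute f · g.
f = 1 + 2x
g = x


Expand and collect like terms; reduce coefficients mod 3:
x^0: 1·0 = 0 ≡ 0 (mod 3)
x^1: 1·1 + 2·0 = 1 ≡ 1 (mod 3)
x^2: 2·1 = 2 ≡ 2 (mod 3)
Result: x + 2x^2

f · g = x + 2x^2


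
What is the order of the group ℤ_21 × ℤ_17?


|A × B| = |A| · |B|
|ℤ_21 × ℤ_17| = 21 × 17 = 357

|ℤ_21 × ℤ_17| = 357


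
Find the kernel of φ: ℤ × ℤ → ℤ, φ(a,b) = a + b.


Kernel = preimage of identity
ker(φ) = {(a,b) ∈ ℤ² | a+b = 0} = {(a,-a) | a ∈ ℤ}

ker(φ) = {(a,-a) | a ∈ ℤ}


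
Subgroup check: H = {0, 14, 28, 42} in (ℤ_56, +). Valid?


Subgroup test for H = {0, 14, 28, 42} in (ℤ_56, +):
(1) 0 ∈ H? Yes
(2) Closure: for all a,b ∈ H, (a+b) mod 56 ∈ H? Yes
(3) Inverses: for all a ∈ H, -a mod 56 ∈ H? Yes

Yes, H is a subgroup of ℤ_56


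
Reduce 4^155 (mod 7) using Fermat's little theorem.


Fermat's little theorem: if p is prime and gcd(a,p)=1, then a^(p-1) ≡ 1 (mod p)
p = 7 is prime, gcd(4,7) = 1
Reduce exponent: 155 mod 6 = 5
So 4^155 ≡ 4^5 (mod 7)
4^5 mod 7 = 2

4^155 ≡ 2 (mod 7)


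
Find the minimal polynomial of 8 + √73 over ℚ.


Let α = 8 + √73. Then α - 8 = √73, so (α - 8)² = 73, giving α² - 16α - 9 = 0. Degree 2 and α ∉ ℚ, so this is the minimal polynomial.

Minimal polynomial: x² - 16x - 9


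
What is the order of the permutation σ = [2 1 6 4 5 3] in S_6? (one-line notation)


Cycle decomposition: (1 2) (3 6)
Cycle lengths: 2, 2
Order = lcm(2, 2) = 2

ord(σ) = 2


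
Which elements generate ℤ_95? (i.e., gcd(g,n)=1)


g generates ℤ_n iff gcd(g,n) = 1
Prime factors of 95: 5, 19
Generators are g ∈ {1,...,94} not divisible by any of these primes.
Generators: {1, 2, 3, 4, 6, 7, 8, 9, 11, 12, 13, 14, 16, 17, 18, 21, 22, 23, 24, 26, 27, 28, 29, 31, 32, 33, 34, 36, 37, 39, 41, 42, 43, 44, 46, 47, 48, 49, 51, 52, 53, 54, 56, 58, 59, 61, 62, 63, 64, 66, 67, 68, 69, 71, 72, 73, 74, 77, 78, 79, 81, 82, 83, 84, 86, 87, 88, 89, 91, 92, 93, 94}
Number of generators = φ(95) = 72

Generators of ℤ_95 = {1, 2, 3, 4, 6, 7, 8, 9, 11, 12, 13, 14, 16, 17, 18, 21, 22, 23, 24, 26, 27, 28, 29, 31, 32, 33, 34, 36, 37, 39, 41, 42, 43, 44, 46, 47, 48, 49, 51, 52, 53, 54, 56, 58, 59, 61, 62, 63, 64, 66, 67, 68, 69, 71, 72, 73, 74, 77, 78, 79, 81, 82, 83, 84, 86, 87, 88, 89, 91, 92, 93, 94}


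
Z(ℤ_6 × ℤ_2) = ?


Z(G) = {g ∈ G | gx = xg for all x ∈ G}
Direct product of abelian groups is abelian, so Z(G) = G

Z(ℤ_6 × ℤ_2) = ℤ_6 × ℤ_2


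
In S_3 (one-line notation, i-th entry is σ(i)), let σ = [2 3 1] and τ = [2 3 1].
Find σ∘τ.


σ∘τ: apply τ first, then σ
1 →τ 2 →σ 3
2 →τ 3 →σ 1
3 →τ 1 →σ 2

σ∘τ = [3 1 2]


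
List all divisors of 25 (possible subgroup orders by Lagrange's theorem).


Lagrange's theorem: |H| divides |G|
|G| = 25
Divisors of 25: 1, 5, 25

Possible subgroup orders: {1, 5, 25}


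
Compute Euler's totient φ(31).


Factor n: 31 = 31
φ(n) = n · ∏(1 - 1/p) over distinct primes p | n
φ(31) = 31 · (1 - 1/31) = 30

φ(31) = 30


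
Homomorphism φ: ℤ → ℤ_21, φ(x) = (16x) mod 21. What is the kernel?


Kernel = preimage of identity
ker(φ) = {x ∈ ℤ : 16x ≡ 0 (mod 21)}. gcd(16,21) = 1, so 16x ≡ 0 (mod 21) ⟺ x ≡ 0 (mod 21/1 = 21). Hence ker(φ) = 21ℤ

ker(φ) = 21ℤ


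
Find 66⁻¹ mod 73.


Use the extended Euclidean algorithm to write 1 = 66·s + 73·t; then s mod 73 is the inverse.
Euclidean algorithm:
  66 = 0·73 + 66
  73 = 1·66 + 7
  66 = 9·7 + 3
  7 = 2·3 + 1
  3 = 3·1 + 0
gcd(66,73) = 1
Back-substitution gives: 66·(-21) + 73·(19) = 1
So 66⁻¹ ≡ -21 ≡ 52 (mod 73)
Check: 66 × 52 = 3432 ≡ 1 (mod 73) ✓

66⁻¹ ≡ 52 (mod 73)


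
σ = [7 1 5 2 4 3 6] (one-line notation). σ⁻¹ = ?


To find σ⁻¹, swap domain and range:
σ(1) = 7 → σ⁻¹(7) = 1
σ(2) = 1 → σ⁻¹(1) = 2
σ(3) = 5 → σ⁻¹(5) = 3
σ(4) = 2 → σ⁻¹(2) = 4
σ(5) = 4 → σ⁻¹(4) = 5
σ(6) = 3 → σ⁻¹(3) = 6
σ(7) = 6 → σ⁻¹(6) = 7

σ⁻¹ = [2 4 6 5 3 7 1]


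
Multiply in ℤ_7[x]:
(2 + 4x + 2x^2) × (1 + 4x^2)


Expand and collect like terms; reduce coefficients mod 7:
x^0: 2·1 = 2 ≡ 2 (mod 7)
x^1: 2·0 + 4·1 = 4 ≡ 4 (mod 7)
x^2: 2·4 + 4·0 + 2·1 = 10 ≡ 3 (mod 7)
x^3: 4·4 + 2·0 = 16 ≡ 2 (mod 7)
x^4: 2·4 = 8 ≡ 1 (mod 7)
Result: 2 + 4x + 3x^2 + 2x^3 + x^4

f · g = 2 + 4x + 3x^2 + 2x^3 + x^4


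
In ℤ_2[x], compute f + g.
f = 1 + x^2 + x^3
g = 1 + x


Add coefficients mod 2:
x^0: 1 + 1 = 0 (mod 2)
x^1: 0 + 1 = 1 (mod 2)
x^2: 1 + 0 = 1 (mod 2)
x^3: 1 + 0 = 1 (mod 2)
Result: x + x^2 + x^3

f + g = x + x^2 + x^3


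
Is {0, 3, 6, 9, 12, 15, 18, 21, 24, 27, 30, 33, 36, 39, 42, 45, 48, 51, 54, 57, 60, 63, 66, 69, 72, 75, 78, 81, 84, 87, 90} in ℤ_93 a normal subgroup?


H = {0, 3, 6, 9, 12, 15, 18, 21, 24, 27, 30, 33, 36, 39, 42, 45, 48, 51, 54, 57, 60, 63, 66, 69, 72, 75, 78, 81, 84, 87, 90} in ℤ_93
ℤ_93 is abelian; every subgroup of an abelian group is normal

Yes, normal subgroup


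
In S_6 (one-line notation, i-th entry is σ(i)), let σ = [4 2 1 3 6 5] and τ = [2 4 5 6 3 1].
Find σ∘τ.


σ∘τ: apply τ first, then σ
1 →τ 2 →σ 2
2 →τ 4 →σ 3
3 →τ 5 →σ 6
4 →τ 6 →σ 5
5 →τ 3 →σ 1
6 →τ 1 →σ 4

σ∘τ = [2 3 6 5 1 4]


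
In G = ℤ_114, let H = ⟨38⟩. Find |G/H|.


|⟨38⟩| = n / gcd(38, 114) = 114 / 38 = 3
H is normal (ℤ_114 is abelian).
|G/H| = |G| / |H| = 114 / 3 = 38

|G/H| = 38


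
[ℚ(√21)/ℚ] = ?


√21 has minimal polynomial x² - 21 (irreducible over ℚ since 21 is squarefree)

[ℚ(√21)/ℚ] = 2


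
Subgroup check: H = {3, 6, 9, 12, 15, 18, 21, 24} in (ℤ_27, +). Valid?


Subgroup test for H = {3, 6, 9, 12, 15, 18, 21, 24} in (ℤ_27, +):
(1) 0 ∈ H? No
(2) Closure: for all a,b ∈ H, (a+b) mod 27 ∈ H? No  [counterexample: 3 + 24 = 0 ∉ H]
(3) Inverses: for all a ∈ H, -a mod 27 ∈ H? Yes

No, H is not a subgroup of ℤ_27


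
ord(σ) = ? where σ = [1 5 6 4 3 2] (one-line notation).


Cycle decomposition: (2 5 3 6)
Cycle lengths: 4
Order = lcm(4) = 4

ord(σ) = 4


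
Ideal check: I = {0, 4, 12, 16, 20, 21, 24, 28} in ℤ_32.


Check ideal conditions for I = {0, 4, 12, 16, 20, 21, 24, 28} in ℤ_32:
(1) I is an additive subgroup? No
(2) For r ∈ ℤ_32 and a ∈ I: r·a ∈ I? No  [counterexample: r=2, a=4, r·a mod 32 = 8 ∉ I]

No, I is not an ideal of ℤ_32


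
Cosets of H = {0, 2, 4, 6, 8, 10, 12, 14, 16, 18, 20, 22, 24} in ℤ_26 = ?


H = {0, 2, 4, 6, 8, 10, 12, 14, 16, 18, 20, 22, 24}, |H| = 13
Number of cosets = |G|/|H| = 26/13 = 2
0 + H = {0, 2, 4, 6, 8, 10, 12, 14, 16, 18, 20, 22, 24}
1 + H = {1, 3, 5, 7, 9, 11, 13, 15, 17, 19, 21, 23, 25}

Cosets: 0+H={0,2,4,6,8,10,12,14,16,18,20,22,24}; 1+H={1,3,5,7,9,11,13,15,17,19,21,23,25}


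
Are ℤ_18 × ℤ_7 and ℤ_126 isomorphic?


Comparing ℤ_18 × ℤ_7 and ℤ_126:
gcd(18,7) = 1, so ℤ_18 × ℤ_7 ≅ ℤ_126 (CRT)

Yes, ℤ_18 × ℤ_7 ≅ ℤ_126


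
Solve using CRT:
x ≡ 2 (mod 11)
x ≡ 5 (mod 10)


m₁ = 11, m₂ = 10, gcd = 1, so CRT applies. M = m₁·m₂ = 110
Let M₁ = M/m₁ = 10, M₂ = M/m₂ = 11
Find y₁ ≡ M₁⁻¹ (mod m₁): 10⁻¹ ≡ 10 (mod 11)
Find y₂ ≡ M₂⁻¹ (mod m₂): 11⁻¹ ≡ 1 (mod 10)
x = a₁·M₁·y₁ + a₂·M₂·y₂ = 2·10·10 + 5·11·1 = 255
Reduce mod 110: x ≡ 35
Check: 35 mod 11 = 2 ✓, 35 mod 10 = 5 ✓

x ≡ 35 (mod 110)


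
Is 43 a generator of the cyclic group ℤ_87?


g generates ℤ_n iff gcd(g, n) = 1
gcd(43, 87) = 1
Since gcd = 1, 43 is a generator.

Yes, 43 generates ℤ_87


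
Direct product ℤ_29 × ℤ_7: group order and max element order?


|ℤ_29 × ℤ_7| = 29 × 7 = 203
Max element order = lcm(29,7) = 203
Cyclic? Yes (gcd=1)

|ℤ_29×ℤ_7| = 203, max element order = 203


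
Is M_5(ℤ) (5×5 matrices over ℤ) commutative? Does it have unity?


Matrix multiplication is non-commutative for n ≥ 2; the identity matrix I is the unity; singular matrices give zero divisors, so not an integral domain
Commutative: No
Integral domain: No
Has unity: Yes

M_5(ℤ) (5×5 matrices over ℤ): Commutative=No, Unity=Yes


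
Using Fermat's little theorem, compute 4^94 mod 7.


Fermat's little theorem: if p is prime and gcd(a,p)=1, then a^(p-1) ≡ 1 (mod p)
p = 7 is prime, gcd(4,7) = 1
Reduce exponent: 94 mod 6 = 4
So 4^94 ≡ 4^4 (mod 7)
4^4 mod 7 = 4

4^94 ≡ 4 (mod 7)


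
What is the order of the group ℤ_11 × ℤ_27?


|A × B| = |A| · |B|
|ℤ_11 × ℤ_27| = 11 × 27 = 297

|ℤ_11 × ℤ_27| = 297


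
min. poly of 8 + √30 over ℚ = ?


Let α = 8 + √30. Then α - 8 = √30, so (α - 8)² = 30, giving α² - 16α + 34 = 0. Degree 2 and α ∉ ℚ, so this is the minimal polynomial.

Minimal polynomial: x² - 16x + 34


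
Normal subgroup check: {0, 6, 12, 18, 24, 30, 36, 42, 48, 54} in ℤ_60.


H = {0, 6, 12, 18, 24, 30, 36, 42, 48, 54} in ℤ_60
ℤ_60 is abelian; every subgroup of an abelian group is normal

Yes, normal subgroup


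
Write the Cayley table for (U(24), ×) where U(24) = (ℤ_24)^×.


Elements: {1, 5, 7, 11, 13, 17, 19, 23}
Operation: multiplication mod 24
Entry (a, b) = (a × b) mod 24

Cayley table:
   |  1 |  5 |  7 | 11 | 13 | 17 | 19 | 23
 1 |  1 |  5 |  7 | 11 | 13 | 17 | 19 | 23
 5 |  5 |  1 | 11 |  7 | 17 | 13 | 23 | 19
 7 |  7 | 11 |  1 |  5 | 19 | 23 | 13 | 17
11 | 11 |  7 |  5 |  1 | 23 | 19 | 17 | 13
13 | 13 | 17 | 19 | 23 |  1 |  5 |  7 | 11
17 | 17 | 13 | 23 | 19 |  5 |  1 | 11 |  7
19 | 19 | 23 | 13 | 17 |  7 | 11 |  1 |  5
23 | 23 | 19 | 17 | 13 | 11 |  7 |  5 |  1


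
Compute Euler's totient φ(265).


Factor n: 265 = 5 × 53
φ(n) = n · ∏(1 - 1/p) over distinct primes p | n
φ(265) = 265 · (1 - 1/5) · (1 - 1/53) = 208

φ(265) = 208


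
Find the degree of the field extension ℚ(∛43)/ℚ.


∛43 has minimal polynomial x³ - 43 (irreducible over ℚ since 43 is not a perfect cube)

[ℚ(∛43)/ℚ] = 3


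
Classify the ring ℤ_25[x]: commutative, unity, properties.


ℤ_25 has zero divisors (5·5 ≡ 0), and these lift to constant zero divisors in ℤ_25[x]; so not an integral domain
Commutative: Yes
Integral domain: No
Has unity: Yes

ℤ_25[x]: Commutative=Yes, Unity=Yes


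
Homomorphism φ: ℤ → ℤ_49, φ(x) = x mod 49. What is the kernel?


Kernel = preimage of identity
ker(φ) = {x ∈ ℤ : x ≡ 0 (mod 49)} = 49ℤ = {0, ±49, ±98, ...}

ker(φ) = 49ℤ


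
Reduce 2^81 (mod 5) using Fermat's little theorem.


Fermat's little theorem: if p is prime and gcd(a,p)=1, then a^(p-1) ≡ 1 (mod p)
p = 5 is prime, gcd(2,5) = 1
Reduce exponent: 81 mod 4 = 1
So 2^81 ≡ 2^1 (mod 5)
2^1 mod 5 = 2

2^81 ≡ 2 (mod 5)


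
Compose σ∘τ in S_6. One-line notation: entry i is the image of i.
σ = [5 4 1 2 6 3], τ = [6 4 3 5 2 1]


σ∘τ: apply τ first, then σ
1 →τ 6 →σ 3
2 →τ 4 →σ 2
3 →τ 3 →σ 1
4 →τ 5 →σ 6
5 →τ 2 →σ 4
6 →τ 1 →σ 5

σ∘τ = [3 2 1 6 4 5]


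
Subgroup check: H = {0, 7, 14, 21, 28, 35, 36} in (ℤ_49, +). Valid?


Subgroup test for H = {0, 7, 14, 21, 28, 35, 36} in (ℤ_49, +):
(1) 0 ∈ H? Yes
(2) Closure: for all a,b ∈ H, (a+b) mod 49 ∈ H? No  [counterexample: 7 + 35 = 42 ∉ H]
(3) Inverses: for all a ∈ H, -a mod 49 ∈ H? No

No, H is not a subgroup of ℤ_49


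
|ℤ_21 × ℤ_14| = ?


|A × B| = |A| · |B|
|ℤ_21 × ℤ_14| = 21 × 14 = 294

|ℤ_21 × ℤ_14| = 294


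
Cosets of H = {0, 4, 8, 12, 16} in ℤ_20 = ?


H = {0, 4, 8, 12, 16}, |H| = 5
Number of cosets = |G|/|H| = 20/5 = 4
0 + H = {0, 4, 8, 12, 16}
1 + H = {1, 5, 9, 13, 17}
2 + H = {2, 6, 10, 14, 18}
3 + H = {3, 7, 11, 15, 19}

Cosets: 0+H={0,4,8,12,16}; 1+H={1,5,9,13,17}; 2+H={2,6,10,14,18}; 3+H={3,7,11,15,19}


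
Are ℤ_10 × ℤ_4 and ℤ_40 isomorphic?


Comparing ℤ_10 × ℤ_4 and ℤ_40:
gcd(10,4) = 2 ≠ 1. Max element order in ℤ_10×ℤ_4 is lcm(10,4) = 20 < 40, so it has no element of order 40

No, ℤ_10 × ℤ_4 ≇ ℤ_40


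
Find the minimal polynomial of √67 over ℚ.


√67 satisfies x² - 67 = 0, irreducible over ℚ since 67 is squarefree

Minimal polynomial: x² - 67


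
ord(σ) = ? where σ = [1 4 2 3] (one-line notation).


Cycle decomposition: (2 4 3)
Cycle lengths: 3
Order = lcm(3) = 3

ord(σ) = 3


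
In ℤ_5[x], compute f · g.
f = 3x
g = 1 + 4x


Expand and collect like terms; reduce coefficients mod 5:
x^0: 0·1 = 0 ≡ 0 (mod 5)
x^1: 0·4 + 3·1 = 3 ≡ 3 (mod 5)
x^2: 3·4 = 12 ≡ 2 (mod 5)
Result: 3x + 2x^2

f · g = 3x + 2x^2
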